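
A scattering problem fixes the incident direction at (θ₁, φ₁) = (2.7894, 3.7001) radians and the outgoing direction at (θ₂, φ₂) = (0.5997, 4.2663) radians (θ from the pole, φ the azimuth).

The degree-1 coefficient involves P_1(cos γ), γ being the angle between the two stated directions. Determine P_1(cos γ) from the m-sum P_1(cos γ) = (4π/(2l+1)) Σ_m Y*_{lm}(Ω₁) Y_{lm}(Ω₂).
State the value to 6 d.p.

-0.610525

Addition theorem: P_1(cos γ) = (4π/3) Σ_m Y*_{lm}(Ω₁) Y_{lm}(Ω₂), m = −1…1:
  m=-1: (-0.10107 - 0.06316j) × (-0.08413 + 0.17591j) = 0.01961 - 0.01247j  (running Σ = 0.01961 - 0.01247j)
  m=0: (-0.45861 + 0.00000j) × (0.40334 + 0.00000j) = -0.18498 + 0.00000j  (running Σ = -0.16537 - 0.01247j)
  m=1: (0.10107 - 0.06316j) × (0.08413 + 0.17591j) = 0.01961 + 0.01247j  (running Σ = -0.14575 + 0.00000j)
Accumulated sum -0.14575 + 0.00000j; after 4π/(2l+1) scaling, -0.61053 + 0.00000j ⇒ P_1 = -0.610525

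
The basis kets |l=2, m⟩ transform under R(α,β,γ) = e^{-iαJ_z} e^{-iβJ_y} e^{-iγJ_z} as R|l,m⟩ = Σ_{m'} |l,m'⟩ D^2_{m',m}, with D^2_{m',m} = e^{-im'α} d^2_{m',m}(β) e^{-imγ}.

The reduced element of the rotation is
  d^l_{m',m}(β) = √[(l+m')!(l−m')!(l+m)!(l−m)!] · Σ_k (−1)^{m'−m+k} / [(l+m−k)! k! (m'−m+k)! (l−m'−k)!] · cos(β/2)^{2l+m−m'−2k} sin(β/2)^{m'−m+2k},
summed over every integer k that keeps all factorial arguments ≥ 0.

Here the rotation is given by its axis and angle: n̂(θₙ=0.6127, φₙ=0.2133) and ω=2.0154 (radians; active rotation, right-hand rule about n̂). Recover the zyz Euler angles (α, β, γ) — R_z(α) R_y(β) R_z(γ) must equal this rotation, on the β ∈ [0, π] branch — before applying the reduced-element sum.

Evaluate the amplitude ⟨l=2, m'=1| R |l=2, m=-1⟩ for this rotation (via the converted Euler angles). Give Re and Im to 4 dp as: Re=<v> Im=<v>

Re=-0.4422 Im=0.2010

Axis–angle → zyz. n̂ = (sinθₙcosφₙ, sinθₙsinφₙ, cosθₙ) = (+0.562046, +0.121736, +0.818098), ω = 2.0154.
R = I cosω + sinω [n̂]ₓ + (1−cosω) n̂n̂ᵀ gives
  R = [+0.021662, -0.640714, +0.767474; +0.836413, -0.408906, -0.364978; +0.547671, +0.649831, +0.527044]
β = atan2(√(R₁₃²+R₂₃²), R₃₃) = 1.015678; α = atan2(R₂₃, R₁₃) mod 2π = 5.839282; γ = atan2(R₃₂, −R₃₁) mod 2π = 2.271090
First d^2_{1,-1}(β=1.0157), then the phase factors e^{-i(1)α} and e^{-i(-1)γ}:
Half-angle: c=0.873798, s=0.486290. N=√(6·1·1·6)=6.000000
k: max(0,(-1)−(1))=0 … min(2+(-1),2−(1))=1
  k=0: (−1)^2·6.0000/(2)·0.8738^2·0.4863^2 = +0.541668
  k=1: (−1)^3·6.0000/(6)·0.8738^0·0.4863^4 = -0.055922
d^2_{1,-1}(1.0157) = +0.541668 -0.055922 = +0.485747
Phases: e^{-i·(1)·5.8393}=+0.903082+0.429467i, e^{-i·(-1)·2.2711}=-0.644442+0.764653i ⇒ D=-0.442213+0.200991i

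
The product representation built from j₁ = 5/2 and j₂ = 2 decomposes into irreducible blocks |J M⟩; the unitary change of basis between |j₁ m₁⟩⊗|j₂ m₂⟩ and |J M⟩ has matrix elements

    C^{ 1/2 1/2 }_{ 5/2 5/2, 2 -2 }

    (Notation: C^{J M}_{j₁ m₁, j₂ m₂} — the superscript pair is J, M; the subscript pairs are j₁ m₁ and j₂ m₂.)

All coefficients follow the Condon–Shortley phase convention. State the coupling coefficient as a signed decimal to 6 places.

+0.577350

j₁+j₂−J=4  J+j₁−j₂=1  J−j₁+j₂=0  j₁+j₂+J+1=6
(j₁±m₁, j₂±m₂, J±M) = (5,0,0,4,1,0)
P² = 192
sum k=0..0:
  [0] +1/24 = 1/24
S = 1/24
C² = P²·S² = 1/3 ; C = +0.577350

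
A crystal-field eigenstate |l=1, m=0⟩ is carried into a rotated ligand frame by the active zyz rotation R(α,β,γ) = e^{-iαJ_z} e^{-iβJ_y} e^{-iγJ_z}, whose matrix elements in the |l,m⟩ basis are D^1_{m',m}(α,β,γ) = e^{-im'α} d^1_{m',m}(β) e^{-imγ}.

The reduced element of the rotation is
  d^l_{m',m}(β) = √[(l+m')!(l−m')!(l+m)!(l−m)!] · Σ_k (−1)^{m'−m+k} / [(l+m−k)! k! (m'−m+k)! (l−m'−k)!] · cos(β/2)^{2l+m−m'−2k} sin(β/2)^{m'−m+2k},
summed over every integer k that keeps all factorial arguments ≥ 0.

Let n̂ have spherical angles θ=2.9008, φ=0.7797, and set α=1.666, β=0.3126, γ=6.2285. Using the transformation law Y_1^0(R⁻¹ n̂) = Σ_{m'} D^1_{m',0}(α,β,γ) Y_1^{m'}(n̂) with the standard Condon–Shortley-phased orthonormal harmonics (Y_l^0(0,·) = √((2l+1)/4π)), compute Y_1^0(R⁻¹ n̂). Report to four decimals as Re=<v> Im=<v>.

Need the full column D^1_{m',0} for m'=−1..1 at α=1.6660, β=0.3126, γ=6.2285.
cos(β/2)=0.987810, sin(β/2)=0.155664
d^1_{-1,0}: single k=1 term ⇒ +0.217459;  D = -0.020672+0.216474i
d^1_{0,0}: k∈[0..1] ⇒ +0.975769 -0.024231 = +0.951537;  D = +0.951537+0.000000i
d^1_{1,0}: single k=0 term ⇒ -0.217459;  D = +0.020672+0.216474i
Y_1^{m'}(θ=2.9008,φ=0.7797) and Σ D·Y over m':
  (-0.0207+0.2165i)·(+0.0586-0.0579i)  (+0.9515+0.0000i)·(-0.4745+0.0000i)  (+0.0207+0.2165i)·(-0.0586-0.0579i)
Y_1^0(R⁻¹ n̂) = -0.428853+0.000000i

Re=-0.4289 Im=0.0000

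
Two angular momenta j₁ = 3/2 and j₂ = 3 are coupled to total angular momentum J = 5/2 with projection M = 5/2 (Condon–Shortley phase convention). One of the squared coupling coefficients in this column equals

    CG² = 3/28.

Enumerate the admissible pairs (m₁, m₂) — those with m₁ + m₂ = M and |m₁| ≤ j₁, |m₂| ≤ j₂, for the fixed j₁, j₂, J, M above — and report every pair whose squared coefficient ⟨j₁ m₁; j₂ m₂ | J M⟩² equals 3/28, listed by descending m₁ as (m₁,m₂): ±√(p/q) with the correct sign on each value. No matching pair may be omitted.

(3/2,1): +√(3/28)

Admissible pairs with m₁+m₂ = M = 5/2: (-1/2,3), (1/2,2), (3/2,1)
  (m₁,m₂)=(3/2,1): CG² = 3/28, CG = +√(3/28)   ← matches the target
  (m₁,m₂)=(1/2,2): CG² = 5/14, CG = −√(5/14)
  (m₁,m₂)=(-1/2,3): CG² = 15/28, CG = +√(15/28)
Pairs with CG² = 3/28: (3/2,1): +√(3/28)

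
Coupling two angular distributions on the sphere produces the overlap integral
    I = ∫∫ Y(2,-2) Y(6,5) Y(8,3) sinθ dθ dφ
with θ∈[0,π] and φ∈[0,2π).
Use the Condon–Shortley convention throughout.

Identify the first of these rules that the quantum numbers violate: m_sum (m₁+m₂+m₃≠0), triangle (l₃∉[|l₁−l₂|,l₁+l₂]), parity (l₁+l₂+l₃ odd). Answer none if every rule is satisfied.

m_sum

m₁+m₂+m₃ = -2 + 5 + 3 = 6  ✗
triangle: |2−6|=4 ≤ l₃=8 ≤ 2+6=8
parity: l₁+l₂+l₃ = 16 is even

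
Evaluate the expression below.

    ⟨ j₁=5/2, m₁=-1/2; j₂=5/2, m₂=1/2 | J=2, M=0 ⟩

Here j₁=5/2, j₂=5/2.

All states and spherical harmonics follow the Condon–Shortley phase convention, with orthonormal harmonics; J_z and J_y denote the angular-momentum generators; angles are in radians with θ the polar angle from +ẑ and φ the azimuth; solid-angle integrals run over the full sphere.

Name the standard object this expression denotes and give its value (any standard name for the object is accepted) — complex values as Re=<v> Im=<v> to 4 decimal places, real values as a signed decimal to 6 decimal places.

Clebsch–Gordan coefficient, +√(4/21) ≈ +0.436436

This is a Clebsch–Gordan (vector-coupling) coefficient.
j₁+j₂−J=3  J+j₁−j₂=2  J−j₁+j₂=2  j₁+j₂+J+1=8
(j₁±m₁, j₂±m₂, J±M) = (2,3,3,2,2,2)
P² = 12/7
sum k=1..3:
  [1] −1/8 = -1/8
  [2] +1/2 = 1/2
  [3] −1/24 = -1/24
S = 1/3
C² = P²·S² = 4/21 ; C = +0.436436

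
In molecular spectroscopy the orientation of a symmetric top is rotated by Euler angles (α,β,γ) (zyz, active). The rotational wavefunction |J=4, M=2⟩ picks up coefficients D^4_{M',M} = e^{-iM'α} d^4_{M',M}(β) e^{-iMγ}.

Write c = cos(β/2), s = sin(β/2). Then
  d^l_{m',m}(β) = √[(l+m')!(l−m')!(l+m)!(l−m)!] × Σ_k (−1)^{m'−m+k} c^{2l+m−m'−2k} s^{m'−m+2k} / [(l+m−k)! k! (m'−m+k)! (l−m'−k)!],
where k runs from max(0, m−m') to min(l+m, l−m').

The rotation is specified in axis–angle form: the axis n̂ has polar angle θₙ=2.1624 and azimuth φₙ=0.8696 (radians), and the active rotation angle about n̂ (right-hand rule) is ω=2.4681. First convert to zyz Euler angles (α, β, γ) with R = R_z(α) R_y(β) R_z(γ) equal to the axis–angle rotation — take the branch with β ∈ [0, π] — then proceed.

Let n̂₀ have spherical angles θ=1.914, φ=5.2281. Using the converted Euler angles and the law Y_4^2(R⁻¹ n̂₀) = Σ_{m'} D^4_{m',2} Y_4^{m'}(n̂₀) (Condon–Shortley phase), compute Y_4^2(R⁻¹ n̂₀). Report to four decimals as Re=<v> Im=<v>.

Axis–angle → zyz. n̂ = (sinθₙcosφₙ, sinθₙsinφₙ, cosθₙ) = (+0.535490, +0.634215, -0.557693), ω = 2.4681.
R = I cosω + sinω [n̂]ₓ + (1−cosω) n̂n̂ᵀ gives
  R = [-0.270761, +0.952920, -0.136497; +0.257232, -0.065018, -0.964160; -0.927642, -0.296168, -0.227517]
β = atan2(√(R₁₃²+R₂₃²), R₃₃) = 1.800324; α = atan2(R₂₃, R₁₃) mod 2π = 4.571752; γ = atan2(R₃₂, −R₃₁) mod 2π = 5.974145
Need the full column D^4_{m',2} for m'=−4..4 at α=4.5718, β=1.8003, γ=5.9741.
cos(β/2)=0.621483, sin(β/2)=0.783428
d^4_{-4,2}: single k=6 term ⇒ +0.472531;  D = +0.471803+0.026228i
d^4_{-3,2}: k∈[5..6] ⇒ +0.795184 -0.421197 = +0.373987;  D = -0.072896+0.366814i
d^4_{-2,2}: k∈[4..6] ⇒ +0.842954 -1.071601 +0.141903 = -0.086744;  D = +0.081870+0.028667i
d^4_{-1,2}: k∈[3..5] ⇒ +0.630461 -1.502756 +0.477592 = -0.394703;  D = -0.181370+0.350564i
d^4_{0,2}: k∈[2..4] ⇒ +0.335502 -1.421683 +0.847175 = -0.239006;  D = -0.194788-0.138497i
d^4_{1,2}: k∈[1..3] ⇒ +0.119026 -0.945691 +1.001837 = +0.175172;  D = -0.120516+0.127125i
d^4_{2,2}: k∈[0..2] ⇒ +0.022255 -0.424380 +0.842954 = +0.440830;  D = -0.274247-0.345136i
d^4_{3,2}: k∈[0..1] ⇒ -0.104971 +0.500413 = +0.395442;  D = +0.341029-0.200184i
d^4_{4,2}: single k=0 term ⇒ +0.187134;  D = +0.071175+0.173070i
Y_4^{m'}(θ=1.914,φ=5.2281) and Σ D·Y over m':
  (+0.4718+0.0262i)·(-0.1644-0.3067i)  (-0.0729+0.3668i)·(+0.3516+0.0083i)  (+0.0819+0.0287i)·(+0.0316-0.0528i)  (-0.1814+0.3506i)·(+0.1632+0.2879i)  (-0.1948-0.1385i)·(+0.0055+0.0000i)  (-0.1205+0.1271i)·(-0.1632+0.2879i)  (-0.2742-0.3451i)·(+0.0316+0.0528i)  (+0.3410-0.2002i)·(-0.3516+0.0083i)  (+0.0712+0.1731i)·(-0.1644+0.3067i)
Y_4^2(R⁻¹ n̂) = -0.416092-0.034030i

Re=-0.4161 Im=-0.0340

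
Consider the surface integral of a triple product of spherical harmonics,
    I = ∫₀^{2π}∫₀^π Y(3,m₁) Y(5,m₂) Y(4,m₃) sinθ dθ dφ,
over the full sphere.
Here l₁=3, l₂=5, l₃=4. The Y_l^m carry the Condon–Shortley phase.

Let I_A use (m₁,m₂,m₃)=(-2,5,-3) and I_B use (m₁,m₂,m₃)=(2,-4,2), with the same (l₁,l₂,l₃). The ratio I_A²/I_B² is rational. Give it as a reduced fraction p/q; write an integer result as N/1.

Shared (l₁,l₂,l₃)=(3,5,4): N and (l;000)² cancel in I_A²/I_B².
A: Δ = 4!·2!·6!/13! = 1/180180; Racah Σ t=4..4: t=4:+1/17280 = 1/17280; ⇒ 3j(3 5 4; -2 5 -3)² = 35/858, sgn -1
B: Δ = 4!·2!·6!/13! = 1/180180; Racah Σ t=0..1: t=0:+1/2880 t=1:−1/8640 = 1/4320; ⇒ 3j(3 5 4; 2 -4 2)² = 8/429, sgn +1
I_A²/I_B² = (35/858)/(8/429) = 35/16

35/16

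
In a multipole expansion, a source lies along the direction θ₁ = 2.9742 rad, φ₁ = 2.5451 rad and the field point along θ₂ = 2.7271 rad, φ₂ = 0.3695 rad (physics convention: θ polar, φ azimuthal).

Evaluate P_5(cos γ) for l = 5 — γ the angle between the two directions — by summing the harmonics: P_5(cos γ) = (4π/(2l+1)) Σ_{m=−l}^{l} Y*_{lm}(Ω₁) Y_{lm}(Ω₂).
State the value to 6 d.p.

Addition theorem: P_5(cos γ) = (4π/11) Σ_m Y*_{lm}(Ω₁) Y_{lm}(Ω₂), m = −5…5:
  [-5]  conj(Y_{5,-5})(Ω₁) = (0.000059, 0.000009) ; Y_{5,-5}(Ω₂) = (-0.001343, -0.004730) ; Δ = (-0.000000, -0.000000)
  [-4]  conj(Y_{5,-4})(Ω₁) = (0.000812, 0.000765) ; Y_{5,-4}(Ω₂) = (-0.003275, 0.035187) ; Δ = (-0.000030, 0.000026)
  [-3]  conj(Y_{5,-3})(Ω₁) = (0.002690, 0.012105) ; Y_{5,-3}(Ω₂) = (0.065913, -0.132272) ; Δ = (0.001778, 0.000442)
  [-2]  conj(Y_{5,-2})(Ω₁) = (-0.032799, 0.082643) ; Y_{5,-2}(Ω₂) = (-0.281446, 0.256470) ; Δ = (-0.011964, -0.031672)
  [-1]  conj(Y_{5,-1})(Ω₁) = (-0.319581, 0.216995) ; Y_{5,-1}(Ω₂) = (0.482461, -0.186851) ; Δ = (-0.113639, 0.164406)
  [+0]  conj(Y_{5,0})(Ω₁) = (-0.748861, -0.000000) ; Y_{5,0}(Ω₂) = (-0.061519, 0.000000) ; Δ = (0.046069, 0.000000)
  [+1]  conj(Y_{5,1})(Ω₁) = (0.319581, 0.216995) ; Y_{5,1}(Ω₂) = (-0.482461, -0.186851) ; Δ = (-0.113639, -0.164406)
  [+2]  conj(Y_{5,2})(Ω₁) = (-0.032799, -0.082643) ; Y_{5,2}(Ω₂) = (-0.281446, -0.256470) ; Δ = (-0.011964, 0.031672)
  [+3]  conj(Y_{5,3})(Ω₁) = (-0.002690, 0.012105) ; Y_{5,3}(Ω₂) = (-0.065913, -0.132272) ; Δ = (0.001778, -0.000442)
  [+4]  conj(Y_{5,4})(Ω₁) = (0.000812, -0.000765) ; Y_{5,4}(Ω₂) = (-0.003275, -0.035187) ; Δ = (-0.000030, -0.000026)
  [+5]  conj(Y_{5,5})(Ω₁) = (-0.000059, 0.000009) ; Y_{5,5}(Ω₂) = (0.001343, -0.004730) ; Δ = (-0.000000, 0.000000)
Accumulated sum (-0.201640, 0.000000); after 4π/(2l+1) scaling, (-0.230354, 0.000000) ⇒ P_5 = -0.230354

-0.230354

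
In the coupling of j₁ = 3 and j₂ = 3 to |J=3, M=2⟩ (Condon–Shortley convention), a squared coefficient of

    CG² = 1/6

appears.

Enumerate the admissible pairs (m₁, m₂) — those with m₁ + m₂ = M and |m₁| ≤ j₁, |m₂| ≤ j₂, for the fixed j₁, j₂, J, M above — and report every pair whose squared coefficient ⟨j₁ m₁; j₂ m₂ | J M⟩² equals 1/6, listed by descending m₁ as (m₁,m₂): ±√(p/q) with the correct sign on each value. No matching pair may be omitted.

(2,0): −√(1/6); (0,2): +√(1/6)

Admissible pairs with m₁+m₂ = M = 2: (-1,3), (0,2), (1,1), (2,0), (3,-1)
  (m₁,m₂)=(3,-1): CG² = 1/3, CG = +√(1/3)
  (m₁,m₂)=(2,0): CG² = 1/6, CG = −√(1/6)   ← matches the target
  (m₁,m₂)=(1,1): CG² = 0/1, CG = 0
  (m₁,m₂)=(0,2): CG² = 1/6, CG = +√(1/6)   ← matches the target
  (m₁,m₂)=(-1,3): CG² = 1/3, CG = −√(1/3)
Pairs with CG² = 1/6: (2,0): −√(1/6); (0,2): +√(1/6)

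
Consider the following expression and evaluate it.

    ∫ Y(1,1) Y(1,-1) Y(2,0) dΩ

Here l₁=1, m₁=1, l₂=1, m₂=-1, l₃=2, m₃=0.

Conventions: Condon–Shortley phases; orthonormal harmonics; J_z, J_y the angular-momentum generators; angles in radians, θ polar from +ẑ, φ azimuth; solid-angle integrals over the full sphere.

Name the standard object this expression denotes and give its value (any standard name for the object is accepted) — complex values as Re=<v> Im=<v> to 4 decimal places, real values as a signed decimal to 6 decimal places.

This is a Gaunt coefficient — the integral of a triple product of spherical harmonics over the sphere.
Checks pass: Σm=0; 4 even; l₃=2∈[0,2].
(2·1+1)(2·1+1)(2·2+1) = 45
Δ: 0! 2! 2! / 5! → 1/30
sum: t=0:+1/1 = 1/1
3j²(1 1 2; 0 0 0) = Δ·Π!·Σ² = 2/15  (sign +1)
sum: t=0:+1/4 = 1/4
3j²(1 1 2; 1 -1 0) = Δ·Π!·Σ² = 1/30  (sign +1)
combine: 4πI² = 45·2/15·1/30 = 1/5
take √, sign +1: I = 0.12615663

Gaunt coefficient, +0.126157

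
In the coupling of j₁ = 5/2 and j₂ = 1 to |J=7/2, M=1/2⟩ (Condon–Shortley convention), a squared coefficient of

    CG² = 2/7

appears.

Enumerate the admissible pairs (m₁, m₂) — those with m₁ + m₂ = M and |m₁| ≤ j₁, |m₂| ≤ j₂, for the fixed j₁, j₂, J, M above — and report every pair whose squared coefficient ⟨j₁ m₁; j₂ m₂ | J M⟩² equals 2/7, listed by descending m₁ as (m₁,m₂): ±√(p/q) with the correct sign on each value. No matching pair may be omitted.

(-1/2,1): +√(2/7)

Admissible pairs with m₁+m₂ = M = 1/2: (-1/2,1), (1/2,0), (3/2,-1)
  (m₁,m₂)=(3/2,-1): CG² = 1/7, CG = +√(1/7)
  (m₁,m₂)=(1/2,0): CG² = 4/7, CG = +√(4/7)
  (m₁,m₂)=(-1/2,1): CG² = 2/7, CG = +√(2/7)   ← matches the target
Pairs with CG² = 2/7: (-1/2,1): +√(2/7)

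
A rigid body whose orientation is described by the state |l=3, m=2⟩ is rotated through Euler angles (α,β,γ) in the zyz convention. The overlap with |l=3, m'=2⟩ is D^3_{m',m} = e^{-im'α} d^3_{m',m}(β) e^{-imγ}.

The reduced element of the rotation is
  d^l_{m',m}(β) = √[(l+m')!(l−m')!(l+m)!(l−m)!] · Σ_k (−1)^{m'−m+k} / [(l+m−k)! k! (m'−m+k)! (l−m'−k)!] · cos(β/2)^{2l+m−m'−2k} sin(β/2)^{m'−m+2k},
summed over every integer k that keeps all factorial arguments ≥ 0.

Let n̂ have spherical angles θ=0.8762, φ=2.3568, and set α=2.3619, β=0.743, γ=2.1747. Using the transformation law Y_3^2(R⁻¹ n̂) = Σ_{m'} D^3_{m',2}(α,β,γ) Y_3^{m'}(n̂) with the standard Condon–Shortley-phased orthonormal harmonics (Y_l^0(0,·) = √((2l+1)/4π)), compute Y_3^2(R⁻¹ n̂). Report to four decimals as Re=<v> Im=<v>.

Need the full column D^3_{m',2} for m'=−3..3 at α=2.3619, β=0.7430, γ=2.1747.
cos(β/2)=0.931784, sin(β/2)=0.363014
d^3_{-3,2}: single k=5 term ⇒ +0.014388;  D = -0.013223+0.005673i
d^3_{-2,2}: k∈[4..5] ⇒ +0.075386 -0.002288 = +0.073098;  D = +0.068034+0.026733i
d^3_{-1,2}: k∈[3..4] ⇒ +0.244762 -0.018575 = +0.226187;  D = -0.091549-0.206832i
d^3_{0,2}: k∈[2..3] ⇒ +0.544085 -0.082581 = +0.461504;  D = -0.163866+0.431432i
d^3_{1,2}: k∈[1..2] ⇒ +0.806304 -0.244762 = +0.561542;  D = +0.510863-0.233128i
d^3_{2,2}: k∈[0..1] ⇒ +0.654472 -0.496680 = +0.157792;  D = -0.148140-0.054341i
d^3_{3,2}: single k=0 term ⇒ -0.624560;  D = -0.265757-0.565198i
Y_3^{m'}(θ=0.8762,φ=2.3568) and Σ D·Y over m':
  (-0.0132+0.0057i)·(+0.1336-0.1340i)  (+0.0680+0.0267i)·(+0.0005+0.3861i)  (-0.0915-0.2068i)·(-0.1842-0.1840i)  (-0.1639+0.4314i)·(-0.2273+0.0000i)  (+0.5109-0.2331i)·(+0.1842-0.1840i)  (-0.1481-0.0543i)·(+0.0005-0.3861i)  (-0.2658-0.5652i)·(-0.1336-0.1340i)
Y_3^2(R⁻¹ n̂) = -0.005352+0.017059i

Re=-0.0054 Im=0.0171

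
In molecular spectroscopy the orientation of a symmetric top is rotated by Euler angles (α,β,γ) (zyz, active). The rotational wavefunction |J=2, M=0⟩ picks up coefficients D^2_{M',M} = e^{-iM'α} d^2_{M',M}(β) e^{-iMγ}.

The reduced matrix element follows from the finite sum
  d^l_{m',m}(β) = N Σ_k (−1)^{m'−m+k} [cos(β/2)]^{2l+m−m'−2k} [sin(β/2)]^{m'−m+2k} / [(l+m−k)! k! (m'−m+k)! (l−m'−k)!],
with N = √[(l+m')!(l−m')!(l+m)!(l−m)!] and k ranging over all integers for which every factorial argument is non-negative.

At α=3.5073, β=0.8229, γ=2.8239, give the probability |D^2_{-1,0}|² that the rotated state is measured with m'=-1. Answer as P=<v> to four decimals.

First d^2_{-1,0}(β=0.8229), then the phase factors e^{-i(-1)α} and e^{-i(0)γ}:
Half-angle: c=0.916542, s=0.399939. N=√(1·6·2·2)=4.898979
The bounds max(0,m−m')=1 and min(l+m,l−m')=2 give 2 terms
  k=1: (−1)^0·4.8990/(2)·0.9165^3·0.3999^1 = +0.754269
  k=2: (−1)^1·4.8990/(2)·0.9165^1·0.3999^3 = -0.143618
d^2_{-1,0}(0.8229) = +0.754269 -0.143618 = +0.610651
|D^2_{-1,0}|² = |d^2_{-1,0}(β)|² = (+0.610651)² = 0.372894 (the z-rotation phases have unit modulus)

P=0.3729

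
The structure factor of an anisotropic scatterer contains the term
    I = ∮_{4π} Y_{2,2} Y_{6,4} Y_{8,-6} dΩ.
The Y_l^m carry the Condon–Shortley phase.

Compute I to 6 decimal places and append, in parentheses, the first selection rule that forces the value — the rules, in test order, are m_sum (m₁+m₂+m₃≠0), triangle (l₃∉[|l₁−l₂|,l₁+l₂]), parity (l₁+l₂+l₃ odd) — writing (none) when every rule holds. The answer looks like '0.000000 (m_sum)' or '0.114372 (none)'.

0.268492 (none)

Rules hold: Σm=0, L=16 even, 4≤8≤8.
N = 5·13·17 = 1105
Δ = 0!·4!·12!/17! = 1/30940
Racah Σ t=0..0: t=0:+1/2073600 = 1/2073600
⇒ 3j(2 6 8; 0 0 0)² = 28/1105, sgn +1
Racah Σ t=0..0: t=0:+1/174182400 = 1/174182400
⇒ 3j(2 6 8; 2 4 -6)² = 11/340, sgn +1
4πI² = N·(3j₀)²·(3jₘ)² = 77/85
I = +1·√(0.905882/4π) = 0.26849176
No selection rule forces the value: the integral is nonzero (none).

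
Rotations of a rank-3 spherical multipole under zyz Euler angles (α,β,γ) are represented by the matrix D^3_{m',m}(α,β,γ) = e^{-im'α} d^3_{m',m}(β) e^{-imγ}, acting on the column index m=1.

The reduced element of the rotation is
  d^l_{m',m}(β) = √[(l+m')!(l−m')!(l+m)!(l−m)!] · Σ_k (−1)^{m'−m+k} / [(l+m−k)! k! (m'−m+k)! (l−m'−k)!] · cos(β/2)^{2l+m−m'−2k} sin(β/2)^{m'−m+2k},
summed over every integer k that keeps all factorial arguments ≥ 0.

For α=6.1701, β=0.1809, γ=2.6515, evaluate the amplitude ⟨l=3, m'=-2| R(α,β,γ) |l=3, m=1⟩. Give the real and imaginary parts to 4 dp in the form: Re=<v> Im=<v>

Re=-0.0044 Im=-0.0012

D^3_{-2,1}(6.1701,0.1809,2.6515) = e^{-i·-2·6.1701}·d^3_{-2,1}(0.1809)·e^{-i·1·2.6515}. Compute d first:
Half-angle: c=0.995912, s=0.090327. N=√(1·120·24·2)=75.894664
The bounds max(0,m−m')=3 and min(l+m,l−m')=4 give 2 terms
  k=3: (−1)^0·75.8947/(12)·0.9959^3·0.0903^3 = +0.004604
  k=4: (−1)^1·75.8947/(24)·0.9959^1·0.0903^5 = -0.000019
d^3_{-2,1}(0.1809) = +0.004604 -0.000019 = +0.004585
Attach z-rotation phases: D = e^{-i(-2)(6.1701)}·(+0.004585)·e^{-i(1)(2.6515)} = -0.004426-0.001196i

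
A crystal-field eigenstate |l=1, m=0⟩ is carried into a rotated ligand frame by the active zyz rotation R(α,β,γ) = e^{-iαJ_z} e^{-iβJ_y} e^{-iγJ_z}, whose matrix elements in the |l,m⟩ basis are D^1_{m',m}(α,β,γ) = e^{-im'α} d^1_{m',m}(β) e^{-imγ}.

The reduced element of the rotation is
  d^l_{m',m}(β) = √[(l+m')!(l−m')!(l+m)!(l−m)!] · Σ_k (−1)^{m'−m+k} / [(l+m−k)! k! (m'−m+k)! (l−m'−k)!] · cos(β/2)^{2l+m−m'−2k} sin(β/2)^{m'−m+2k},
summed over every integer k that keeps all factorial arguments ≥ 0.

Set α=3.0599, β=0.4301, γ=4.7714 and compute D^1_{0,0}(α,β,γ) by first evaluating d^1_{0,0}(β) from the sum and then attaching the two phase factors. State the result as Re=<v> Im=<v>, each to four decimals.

Re=0.9089 Im=0.0000

D^1_{0,0}(3.0599,0.4301,4.7714) = e^{-i·0·3.0599}·d^1_{0,0}(0.4301)·e^{-i·0·4.7714}. Compute d first:
Half-angle: c=0.976966, s=0.213396. N=√(1·1·1·1)=1.000000
Admissible k: 0..1 (factorial args all ≥0)
  k=0: (−1)^0·1.0000/(1)·0.9770^2·0.2134^0 = +0.954462
  k=1: (−1)^1·1.0000/(1)·0.9770^0·0.2134^2 = -0.045538
d^1_{0,0}(0.4301) = +0.954462 -0.045538 = +0.908924
Phases: e^{-i·(0)·3.0599}=+1.000000+0.000000i, e^{-i·(0)·4.7714}=+1.000000+0.000000i ⇒ D=+0.908924+0.000000i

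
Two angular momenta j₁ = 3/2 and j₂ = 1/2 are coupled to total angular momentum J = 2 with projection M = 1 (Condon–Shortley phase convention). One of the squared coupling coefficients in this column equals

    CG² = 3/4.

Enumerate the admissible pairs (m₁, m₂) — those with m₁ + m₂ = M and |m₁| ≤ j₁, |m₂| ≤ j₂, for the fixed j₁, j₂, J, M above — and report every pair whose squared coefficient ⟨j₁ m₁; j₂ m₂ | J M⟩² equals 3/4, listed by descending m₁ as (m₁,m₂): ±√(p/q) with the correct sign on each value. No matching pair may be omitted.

(1/2,1/2): +√(3/4)

Admissible pairs with m₁+m₂ = M = 1: (1/2,1/2), (3/2,-1/2)
  (m₁,m₂)=(3/2,-1/2): CG² = 1/4, CG = +√(1/4)
  (m₁,m₂)=(1/2,1/2): CG² = 3/4, CG = +√(3/4)   ← matches the target
Pairs with CG² = 3/4: (1/2,1/2): +√(3/4)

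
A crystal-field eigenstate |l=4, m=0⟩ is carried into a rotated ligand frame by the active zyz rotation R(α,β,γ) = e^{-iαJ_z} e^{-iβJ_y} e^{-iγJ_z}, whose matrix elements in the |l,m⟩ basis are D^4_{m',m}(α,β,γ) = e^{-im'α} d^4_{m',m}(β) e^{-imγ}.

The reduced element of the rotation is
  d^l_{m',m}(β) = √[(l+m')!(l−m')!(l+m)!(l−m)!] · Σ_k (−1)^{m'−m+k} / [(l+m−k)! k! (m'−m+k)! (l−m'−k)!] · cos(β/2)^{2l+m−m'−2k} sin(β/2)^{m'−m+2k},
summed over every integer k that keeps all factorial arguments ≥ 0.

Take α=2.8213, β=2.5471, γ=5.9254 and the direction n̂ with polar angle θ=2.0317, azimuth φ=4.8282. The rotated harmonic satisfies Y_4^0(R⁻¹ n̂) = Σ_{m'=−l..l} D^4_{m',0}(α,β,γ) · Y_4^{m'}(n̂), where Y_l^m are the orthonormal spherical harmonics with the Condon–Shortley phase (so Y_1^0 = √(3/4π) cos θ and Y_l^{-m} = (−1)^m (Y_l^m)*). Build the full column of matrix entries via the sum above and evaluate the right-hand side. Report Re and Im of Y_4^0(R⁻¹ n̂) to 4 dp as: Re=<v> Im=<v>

Re=0.2418 Im=0.0000

Need the full column D^4_{m',0} for m'=−4..4 at α=2.8213, β=2.5471, γ=5.9254.
cos(β/2)=0.292888, sin(β/2)=0.956147
d^4_{-4,0}: single k=4 term ⇒ +0.051458;  D = +0.014696-0.049315i
d^4_{-3,0}: k∈[3..4] ⇒ +0.022292 -0.237571 = -0.215279;  D = +0.123312-0.176463i
d^4_{-2,0}: k∈[2..4] ⇒ +0.005475 -0.155595 +0.621831 = +0.471711;  D = +0.378192-0.281925i
d^4_{-1,0}: k∈[1..4] ⇒ +0.000791 -0.050553 +0.538760 -0.956949 = -0.467952;  D = +0.444153-0.147332i
d^4_{0,0}: k∈[0..4] ⇒ +0.000054 -0.009234 +0.221416 -1.048748 +0.698548 = -0.137964;  D = -0.137964+0.000000i
d^4_{1,0}: k∈[0..3] ⇒ -0.000791 +0.050553 -0.538760 +0.956949 = +0.467952;  D = -0.444153-0.147332i
d^4_{2,0}: k∈[0..2] ⇒ +0.005475 -0.155595 +0.621831 = +0.471711;  D = +0.378192+0.281925i
d^4_{3,0}: k∈[0..1] ⇒ -0.022292 +0.237571 = +0.215279;  D = -0.123312-0.176463i
d^4_{4,0}: single k=0 term ⇒ +0.051458;  D = +0.014696+0.049315i
Y_4^{m'}(θ=2.0317,φ=4.8282) and Σ D·Y over m':
  (+0.0147-0.0493i)·(+0.2548-0.1273i)  (+0.1233-0.1765i)·(+0.1362+0.3761i)  (+0.3782-0.2819i)·(-0.1005+0.0237i)  (+0.4442-0.1473i)·(+0.0352+0.3024i)  (-0.1380+0.0000i)·(-0.1655+0.0000i)  (-0.4442-0.1473i)·(-0.0352+0.3024i)  (+0.3782+0.2819i)·(-0.1005-0.0237i)  (-0.1233-0.1765i)·(-0.1362+0.3761i)  (+0.0147+0.0493i)·(+0.2548+0.1273i)
Y_4^0(R⁻¹ n̂) = +0.241801+0.000000i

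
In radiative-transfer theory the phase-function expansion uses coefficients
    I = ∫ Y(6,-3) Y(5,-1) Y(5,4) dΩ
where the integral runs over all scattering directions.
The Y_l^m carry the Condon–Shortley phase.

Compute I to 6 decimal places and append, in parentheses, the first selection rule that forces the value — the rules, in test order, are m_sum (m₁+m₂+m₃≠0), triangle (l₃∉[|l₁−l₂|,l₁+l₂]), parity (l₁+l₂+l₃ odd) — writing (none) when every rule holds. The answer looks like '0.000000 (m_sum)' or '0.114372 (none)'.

m-sum 0 ✓  L=16 even ✓  1≤5≤11 ✓
Π(2lᵢ+1) = 13×11×11 = 1573
triangle coeff Δ(6,5,5) = 1/28588560
Σ_t [1,5]: t=1:−1/345600 t=2:+1/13824 t=3:−1/5184 t=4:+1/13824 t=5:−1/345600 = -7/129600
(3j)²=80/7293 [(6 5 5; 0 0 0)], sign=+1
Σ_t [3,4]: t=3:−1/155520 t=4:+1/138240 = 1/1244160
(3j)²=3/9724 [(6 5 5; -3 -1 4)], sign=-1
⇒ 4πI² = 20/3757
I = (-1)√(20/3757/(4π)) = -0.02058209
No selection rule forces the value: the integral is nonzero (none).

-0.020582 (none)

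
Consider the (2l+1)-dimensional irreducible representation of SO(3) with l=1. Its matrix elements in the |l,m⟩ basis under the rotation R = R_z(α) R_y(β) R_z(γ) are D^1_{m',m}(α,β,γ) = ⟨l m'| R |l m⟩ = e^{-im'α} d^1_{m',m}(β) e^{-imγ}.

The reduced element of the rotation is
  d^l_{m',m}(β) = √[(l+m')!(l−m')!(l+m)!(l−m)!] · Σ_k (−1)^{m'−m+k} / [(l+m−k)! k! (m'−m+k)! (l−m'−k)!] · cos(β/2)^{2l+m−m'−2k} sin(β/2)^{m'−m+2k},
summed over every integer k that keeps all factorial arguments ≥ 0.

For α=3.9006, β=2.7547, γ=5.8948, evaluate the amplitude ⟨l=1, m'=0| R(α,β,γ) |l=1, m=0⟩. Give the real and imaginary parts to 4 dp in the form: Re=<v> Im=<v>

Re=-0.9261 Im=0.0000

Split into d^1_{0,0}(β=2.7547) × two z-phases.
With c≡cos(β/2)=0.192242 and s≡sin(β/2)=0.981348, N=[1·1·1·1]^{1/2}=1.000000
Admissible k: 0..1 (factorial args all ≥0)
  k=0: (−1)^0·1.0000/(1)·0.1922^2·0.9813^0 = +0.036957
  k=1: (−1)^1·1.0000/(1)·0.1922^0·0.9813^2 = -0.963043
d^1_{0,0}(2.7547) = +0.036957 -0.963043 = -0.926086
Attach z-rotation phases: D = e^{-i(0)(3.9006)}·(-0.926086)·e^{-i(0)(5.8948)} = -0.926086+0.000000i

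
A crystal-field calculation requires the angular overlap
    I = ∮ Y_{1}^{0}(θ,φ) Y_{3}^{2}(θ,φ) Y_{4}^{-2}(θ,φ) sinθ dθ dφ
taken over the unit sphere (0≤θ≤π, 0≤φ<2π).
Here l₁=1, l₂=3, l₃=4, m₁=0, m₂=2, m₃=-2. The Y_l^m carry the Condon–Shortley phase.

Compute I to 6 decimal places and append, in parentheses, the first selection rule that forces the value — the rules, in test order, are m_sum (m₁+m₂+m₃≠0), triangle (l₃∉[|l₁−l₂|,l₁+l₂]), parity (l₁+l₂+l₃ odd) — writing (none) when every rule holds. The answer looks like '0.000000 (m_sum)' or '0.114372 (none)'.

0.213244 (none)

Rules hold: Σm=0, L=8 even, 2≤4≤4.
N = 3·7·9 = 189
Δ = 0!·2!·6!/9! = 1/252
Racah Σ t=0..0: t=0:+1/36 = 1/36
⇒ 3j(1 3 4; 0 0 0)² = 4/63, sgn +1
Racah Σ t=0..0: t=0:+1/120 = 1/120
⇒ 3j(1 3 4; 0 2 -2)² = 1/21, sgn +1
4πI² = N·(3j₀)²·(3jₘ)² = 4/7
I = +1·√(0.571429/4π) = 0.21324362
No selection rule forces the value: the integral is nonzero (none).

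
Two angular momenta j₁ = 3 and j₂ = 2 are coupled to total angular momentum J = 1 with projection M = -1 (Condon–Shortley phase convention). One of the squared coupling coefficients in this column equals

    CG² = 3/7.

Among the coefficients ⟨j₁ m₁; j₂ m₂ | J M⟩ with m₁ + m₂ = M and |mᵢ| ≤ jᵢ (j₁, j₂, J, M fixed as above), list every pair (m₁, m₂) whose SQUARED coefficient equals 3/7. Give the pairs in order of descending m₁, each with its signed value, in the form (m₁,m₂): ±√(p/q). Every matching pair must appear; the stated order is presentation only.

Admissible pairs with m₁+m₂ = M = -1: (-3,2), (-2,1), (-1,0), (0,-1), (1,-2)
  (m₁,m₂)=(1,-2): CG² = 1/35, CG = +√(1/35)
  (m₁,m₂)=(0,-1): CG² = 3/35, CG = −√(3/35)
  (m₁,m₂)=(-1,0): CG² = 6/35, CG = +√(6/35)
  (m₁,m₂)=(-2,1): CG² = 2/7, CG = −√(2/7)
  (m₁,m₂)=(-3,2): CG² = 3/7, CG = +√(3/7)   ← matches the target
Pairs with CG² = 3/7: (-3,2): +√(3/7)

(-3,2): +√(3/7)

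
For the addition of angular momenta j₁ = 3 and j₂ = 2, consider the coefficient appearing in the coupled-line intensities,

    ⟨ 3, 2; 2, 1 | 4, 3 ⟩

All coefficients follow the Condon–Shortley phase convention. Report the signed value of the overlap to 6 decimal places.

j₁+j₂−J=1  J+j₁−j₂=5  J−j₁+j₂=3  j₁+j₂+J+1=10
(j₁±m₁, j₂±m₂, J±M) = (5,1,3,1,7,1)
P² = 6480
sum k=0..1:
  [0] +1/144 = 1/144
  [1] −1/240 = -1/240
S = 1/360
C² = P²·S² = 1/20 ; C = +0.223607

+0.223607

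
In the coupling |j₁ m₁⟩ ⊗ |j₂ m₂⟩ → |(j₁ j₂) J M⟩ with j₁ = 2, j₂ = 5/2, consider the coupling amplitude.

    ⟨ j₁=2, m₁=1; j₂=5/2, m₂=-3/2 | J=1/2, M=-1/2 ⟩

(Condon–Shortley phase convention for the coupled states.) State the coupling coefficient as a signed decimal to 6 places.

-0.516398  (= −√(4/15))

j₁+j₂−J=4  J+j₁−j₂=0  J−j₁+j₂=1  j₁+j₂+J+1=6
(j₁±m₁, j₂±m₂, J±M) = (3,1,1,4,0,1)
P² = 48/5
sum k=1..1:
  [1] −1/6 = -1/6
S = -1/6
C² = P²·S² = 4/15 ; C = -0.516398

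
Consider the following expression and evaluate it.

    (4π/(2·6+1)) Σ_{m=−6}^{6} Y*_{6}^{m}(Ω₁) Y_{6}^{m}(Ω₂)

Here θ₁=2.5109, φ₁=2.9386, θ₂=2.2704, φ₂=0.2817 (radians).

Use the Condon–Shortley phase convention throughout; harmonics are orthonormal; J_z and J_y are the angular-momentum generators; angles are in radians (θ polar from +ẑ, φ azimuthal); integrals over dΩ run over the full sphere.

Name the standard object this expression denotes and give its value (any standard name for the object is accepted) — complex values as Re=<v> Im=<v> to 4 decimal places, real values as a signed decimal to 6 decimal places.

Legendre polynomial (addition theorem), -0.220848

This sum is the spherical-harmonic addition theorem: it equals the Legendre polynomial P_l(cos γ) of the angle γ between the two directions.
Addition theorem: P_6(cos γ) = (4π/13) Σ_m Y*_{lm}(Ω₁) Y_{lm}(Ω₂), m = −6…6:
  [-6]  conj(Y_{6,-6})(Ω₁) = 0.00702 - 0.01906j ; Y_{6,-6}(Ω₂) = -0.01154 - 0.09621j ; Δ = -0.00192 - 0.00046j
  [-5]  conj(Y_{6,-5})(Ω₁) = 0.05086 - 0.08187j ; Y_{6,-5}(Ω₂) = -0.04565 + 0.27879j ; Δ = 0.02050 + 0.01792j
  [-4]  conj(Y_{6,-4})(Ω₁) = 0.18331 - 0.19332j ; Y_{6,-4}(Ω₂) = 0.18700 - 0.39313j ; Δ = -0.04172 - 0.10822j
  [-3]  conj(Y_{6,-3})(Ω₁) = 0.36942 - 0.25763j ; Y_{6,-3}(Ω₂) = -0.19460 + 0.21934j ; Δ = -0.01538 + 0.13116j
  [-2]  conj(Y_{6,-2})(Ω₁) = 0.34324 - 0.14755j ; Y_{6,-2}(Ω₂) = -0.12735 + 0.08045j ; Δ = -0.03184 + 0.04640j
  [-1]  conj(Y_{6,-1})(Ω₁) = -0.10153 + 0.02090j ; Y_{6,-1}(Ω₂) = 0.34423 - 0.09962j ; Δ = -0.03287 + 0.01731j
  [+0]  conj(Y_{6,0})(Ω₁) = -0.40842 + 0.00000j ; Y_{6,0}(Ω₂) = 0.05393 + 0.00000j ; Δ = -0.02203 + 0.00000j
  [+1]  conj(Y_{6,1})(Ω₁) = 0.10153 + 0.02090j ; Y_{6,1}(Ω₂) = -0.34423 - 0.09962j ; Δ = -0.03287 - 0.01731j
  [+2]  conj(Y_{6,2})(Ω₁) = 0.34324 + 0.14755j ; Y_{6,2}(Ω₂) = -0.12735 - 0.08045j ; Δ = -0.03184 - 0.04640j
  [+3]  conj(Y_{6,3})(Ω₁) = -0.36942 - 0.25763j ; Y_{6,3}(Ω₂) = 0.19460 + 0.21934j ; Δ = -0.01538 - 0.13116j
  [+4]  conj(Y_{6,4})(Ω₁) = 0.18331 + 0.19332j ; Y_{6,4}(Ω₂) = 0.18700 + 0.39313j ; Δ = -0.04172 + 0.10822j
  [+5]  conj(Y_{6,5})(Ω₁) = -0.05086 - 0.08187j ; Y_{6,5}(Ω₂) = 0.04565 + 0.27879j ; Δ = 0.02050 - 0.01792j
  [+6]  conj(Y_{6,6})(Ω₁) = 0.00702 + 0.01906j ; Y_{6,6}(Ω₂) = -0.01154 + 0.09621j ; Δ = -0.00192 + 0.00046j
Total Σ_m = -0.22847 - 0.00000j. Multiply by 0.966644: -0.22085 - 0.00000j. P_6(cos γ) = -0.220848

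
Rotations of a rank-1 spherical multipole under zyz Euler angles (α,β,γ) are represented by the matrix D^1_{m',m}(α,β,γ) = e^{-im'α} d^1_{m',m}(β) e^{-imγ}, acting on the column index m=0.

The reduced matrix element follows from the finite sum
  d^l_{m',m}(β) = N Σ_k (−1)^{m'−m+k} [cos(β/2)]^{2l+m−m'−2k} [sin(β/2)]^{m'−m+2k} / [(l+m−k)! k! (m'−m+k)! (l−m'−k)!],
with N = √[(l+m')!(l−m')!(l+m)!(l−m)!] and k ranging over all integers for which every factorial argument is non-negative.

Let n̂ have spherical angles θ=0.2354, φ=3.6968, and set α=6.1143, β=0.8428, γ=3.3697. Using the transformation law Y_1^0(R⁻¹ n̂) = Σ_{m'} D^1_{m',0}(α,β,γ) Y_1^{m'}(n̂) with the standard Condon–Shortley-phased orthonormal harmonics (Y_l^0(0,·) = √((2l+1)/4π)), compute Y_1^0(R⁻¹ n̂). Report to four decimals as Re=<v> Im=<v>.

Need the full column D^1_{m',0} for m'=−1..1 at α=6.1143, β=0.8428, γ=3.3697.
cos(β/2)=0.912517, sin(β/2)=0.409038
d^1_{-1,0}: single k=1 term ⇒ +0.527862;  D = +0.520352-0.088725i
d^1_{0,0}: k∈[0..1] ⇒ +0.832688 -0.167312 = +0.665375;  D = +0.665375+0.000000i
d^1_{1,0}: single k=0 term ⇒ -0.527862;  D = -0.520352-0.088725i
Y_1^{m'}(θ=0.2354,φ=3.6968) and Σ D·Y over m':
  (+0.5204-0.0887i)·(-0.0685+0.0425i)  (+0.6654+0.0000i)·(+0.4751+0.0000i)  (-0.5204-0.0887i)·(+0.0685+0.0425i)
Y_1^0(R⁻¹ n̂) = +0.252412+0.000000i

Re=0.2524 Im=0.0000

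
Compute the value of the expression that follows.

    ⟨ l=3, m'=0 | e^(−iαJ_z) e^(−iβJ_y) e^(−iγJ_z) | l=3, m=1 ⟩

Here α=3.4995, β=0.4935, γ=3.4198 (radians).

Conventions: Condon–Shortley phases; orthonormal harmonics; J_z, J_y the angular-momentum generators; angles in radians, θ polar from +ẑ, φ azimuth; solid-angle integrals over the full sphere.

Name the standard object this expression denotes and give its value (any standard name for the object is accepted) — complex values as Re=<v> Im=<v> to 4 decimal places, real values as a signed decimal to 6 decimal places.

This is a Wigner D-matrix element — the rotation-matrix element ⟨l m'| R(α,β,γ) |l m⟩ in the angular-momentum basis.
Split into d^3_{0,1}(β=0.4935) × two z-phases.
Half-angle: c=0.969711, s=0.244254. N=√(6·6·24·2)=41.569219
k∈{1,2,3} keeps every argument non-negative
  k=1: (−1)^0·41.5692/(12)·0.9697^5·0.2443^1 = +0.725511
  k=2: (−1)^1·41.5692/(4)·0.9697^3·0.2443^3 = -0.138090
  k=3: (−1)^2·41.5692/(12)·0.9697^1·0.2443^5 = +0.002920
d^3_{0,1}(0.4935) = +0.725511 -0.138090 +0.002920 = +0.590342
Phases: e^{-i·(0)·3.4995}=+1.000000+0.000000i, e^{-i·(1)·3.4198}=-0.961549+0.274632i ⇒ D=-0.567642+0.162127i

Wigner D-matrix element, Re=-0.5676 Im=0.1621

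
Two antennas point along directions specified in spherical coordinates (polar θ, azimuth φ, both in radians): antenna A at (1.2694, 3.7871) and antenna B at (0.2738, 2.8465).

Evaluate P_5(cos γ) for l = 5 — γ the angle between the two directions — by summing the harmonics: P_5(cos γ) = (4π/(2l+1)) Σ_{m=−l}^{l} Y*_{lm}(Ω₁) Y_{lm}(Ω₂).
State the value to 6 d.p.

Term-by-term m-sum for l=5 (normalisation 4π/11 = 1.142397):
  m=-5: (0.36718 + 0.03163j) × (-0.00006 - 0.00067j) = -0.00000 - 0.00025j  (running Σ = -0.00000 - 0.00025j)
  m=-4: (-0.30704 + 0.19231j) × (0.00287 + 0.00698j) = -0.00223 - 0.00159j  (running Σ = -0.00223 - 0.00184j)
  m=-3: (-0.02229 + 0.05820j) × (-0.03179 - 0.03887j) = 0.00297 - 0.00098j  (running Σ = 0.00074 - 0.00282j)
  m=-2: (-0.09319 - 0.32436j) × (0.17649 + 0.11821j) = 0.02190 - 0.06826j  (running Σ = 0.02264 - 0.07108j)
  m=-1: (0.01726 + 0.01300j) × (-0.50255 - 0.15276j) = -0.00669 - 0.00917j  (running Σ = 0.01595 - 0.08025j)
  m=0: (0.32359 + 0.00000j) × (0.47768 + 0.00000j) = 0.15457 + 0.00000j  (running Σ = 0.17052 - 0.08025j)
  m=1: (-0.01726 + 0.01300j) × (0.50255 - 0.15276j) = -0.00669 + 0.00917j  (running Σ = 0.16384 - 0.07108j)
  m=2: (-0.09319 + 0.32436j) × (0.17649 - 0.11821j) = 0.02190 + 0.06826j  (running Σ = 0.18573 - 0.00282j)
  m=3: (0.02229 + 0.05820j) × (0.03179 - 0.03887j) = 0.00297 + 0.00098j  (running Σ = 0.18870 - 0.00184j)
  m=4: (-0.30704 - 0.19231j) × (0.00287 - 0.00698j) = -0.00223 + 0.00159j  (running Σ = 0.18648 - 0.00025j)
  m=5: (-0.36718 + 0.03163j) × (0.00006 - 0.00067j) = -0.00000 + 0.00025j  (running Σ = 0.18648 + 0.00000j)
Accumulated sum 0.18648 + 0.00000j; after 4π/(2l+1) scaling, 0.21303 + 0.00000j ⇒ P_5 = 0.213029

0.213029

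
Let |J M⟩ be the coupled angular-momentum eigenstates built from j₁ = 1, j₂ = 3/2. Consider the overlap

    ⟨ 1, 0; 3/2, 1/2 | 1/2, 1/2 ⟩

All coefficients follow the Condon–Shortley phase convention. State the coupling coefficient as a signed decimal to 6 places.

j₁+j₂−J=2  J+j₁−j₂=0  J−j₁+j₂=1  j₁+j₂+J+1=4
(j₁±m₁, j₂±m₂, J±M) = (1,1,2,1,1,0)
P² = 1/3
sum k=1..1:
  [1] −1/1 = -1
S = -1
C² = P²·S² = 1/3 ; C = -0.577350

-0.577350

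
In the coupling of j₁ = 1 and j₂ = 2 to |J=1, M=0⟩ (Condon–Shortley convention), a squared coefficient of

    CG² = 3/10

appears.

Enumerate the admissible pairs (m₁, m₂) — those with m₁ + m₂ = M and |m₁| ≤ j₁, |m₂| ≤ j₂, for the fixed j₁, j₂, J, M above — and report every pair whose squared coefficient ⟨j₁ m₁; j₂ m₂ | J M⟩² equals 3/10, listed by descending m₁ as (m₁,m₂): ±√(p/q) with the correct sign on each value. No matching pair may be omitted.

(1,-1): +√(3/10); (-1,1): +√(3/10)

Admissible pairs with m₁+m₂ = M = 0: (-1,1), (0,0), (1,-1)
  (m₁,m₂)=(1,-1): CG² = 3/10, CG = +√(3/10)   ← matches the target
  (m₁,m₂)=(0,0): CG² = 2/5, CG = −√(2/5)
  (m₁,m₂)=(-1,1): CG² = 3/10, CG = +√(3/10)   ← matches the target
Pairs with CG² = 3/10: (1,-1): +√(3/10); (-1,1): +√(3/10)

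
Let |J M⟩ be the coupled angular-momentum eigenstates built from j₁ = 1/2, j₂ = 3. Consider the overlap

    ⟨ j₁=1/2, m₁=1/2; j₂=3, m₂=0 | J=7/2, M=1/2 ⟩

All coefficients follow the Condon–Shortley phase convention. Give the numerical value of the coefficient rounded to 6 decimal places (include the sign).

+√(4/7) ≈ +0.755929

triangle: 0!×1!×6!/8! = 720/40320
(j±m)!: 1!×0!×3!×3!×4!×3! = 5184
prefactor² = (2J+1)×Δ×N² = 5184/7
  k=0: +1/(0!×0!×0!×3!×1!×3!) = 1/36
Σ = 1/36  ⇒  CG² = 5184/7×(1/36)² = 4/7
CG = +√(4/7) = +0.755929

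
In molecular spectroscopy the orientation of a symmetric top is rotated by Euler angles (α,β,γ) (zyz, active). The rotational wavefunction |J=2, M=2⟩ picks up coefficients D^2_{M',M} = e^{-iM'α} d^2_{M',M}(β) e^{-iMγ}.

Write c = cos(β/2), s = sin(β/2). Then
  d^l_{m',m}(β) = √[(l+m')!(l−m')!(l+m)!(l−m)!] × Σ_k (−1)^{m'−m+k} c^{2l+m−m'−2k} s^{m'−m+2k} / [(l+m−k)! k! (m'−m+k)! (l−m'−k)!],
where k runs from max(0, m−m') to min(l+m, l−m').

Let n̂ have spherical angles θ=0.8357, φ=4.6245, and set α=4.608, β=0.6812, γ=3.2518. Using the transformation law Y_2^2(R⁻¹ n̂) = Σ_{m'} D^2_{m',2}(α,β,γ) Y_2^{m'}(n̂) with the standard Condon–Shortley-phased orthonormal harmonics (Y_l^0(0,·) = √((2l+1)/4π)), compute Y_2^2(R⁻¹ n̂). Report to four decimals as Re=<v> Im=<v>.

Re=0.0092 Im=-0.0006

Need the full column D^2_{m',2} for m'=−2..2 at α=4.6080, β=0.6812, γ=3.2518.
cos(β/2)=0.942554, sin(β/2)=0.334053
d^2_{-2,2}: single k=4 term ⇒ +0.012453;  D = -0.011323+0.005182i
d^2_{-1,2}: single k=3 term ⇒ +0.070272;  D = -0.022425-0.066598i
d^2_{0,2}: single k=2 term ⇒ +0.242839;  D = +0.236964-0.053093i
d^2_{1,2}: single k=1 term ⇒ +0.559454;  D = +0.064765+0.555692i
d^2_{2,2}: single k=0 term ⇒ +0.789270;  D = -0.789217+0.009184i
Y_2^{m'}(θ=0.8357,φ=4.6245) and Σ D·Y over m':
  (-0.0113+0.0052i)·(-0.2093-0.0372i)  (-0.0224-0.0666i)·(-0.0337+0.3828i)  (+0.2370-0.0531i)·(+0.1102+0.0000i)  (+0.0648+0.5557i)·(+0.0337+0.3828i)  (-0.7892+0.0092i)·(-0.2093+0.0372i)
Y_2^2(R⁻¹ n̂) = +0.009178-0.000566i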